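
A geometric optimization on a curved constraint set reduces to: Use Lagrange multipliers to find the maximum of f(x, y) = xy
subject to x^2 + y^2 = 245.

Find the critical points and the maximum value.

Lagrange conditions: y = 2*lambda*x and x = 2*lambda*y
If x = 0 then y = 0, violating the constraint, so x, y != 0.
Dividing: y/x = x/y => x^2 = y^2 => y = x or y = -x
Constraint: 2x^2 = 245 => x^2 = 245/2 => x = +/-sqrt(245/2)
Critical points: (sqrt(245/2), sqrt(245/2)), (-sqrt(245/2), -sqrt(245/2)), (sqrt(245/2), -sqrt(245/2)), (-sqrt(245/2), sqrt(245/2))
  y = x:  xy = x^2 = 245/2  at (sqrt(245/2), sqrt(245/2)) and (-sqrt(245/2), -sqrt(245/2))
  y = -x: xy = -x^2 = -245/2 at (sqrt(245/2), -sqrt(245/2)) and (-sqrt(245/2), sqrt(245/2))
Maximum xy = 245/2 at (sqrt(245/2), sqrt(245/2)) and (-sqrt(245/2), -sqrt(245/2))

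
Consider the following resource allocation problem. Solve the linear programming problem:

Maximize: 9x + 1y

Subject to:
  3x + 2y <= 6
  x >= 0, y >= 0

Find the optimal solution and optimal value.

The feasible region has vertices at [(0, 0), (2, 0), (0, 3)].
Checking objective 9x + 1y at each vertex:
  (0, 0): 9*0 + 1*0 = 0
  (2, 0): 9*2 + 1*0 = 18
  (0, 3): 9*0 + 1*3 = 3
Maximum is 18 at (2, 0).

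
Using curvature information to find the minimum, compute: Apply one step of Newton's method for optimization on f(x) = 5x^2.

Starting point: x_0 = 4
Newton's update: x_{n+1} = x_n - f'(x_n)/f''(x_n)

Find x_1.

f(x) = 5x^2
f'(x) = 10x + (0), f''(x) = 10
Newton step: x_1 = x_0 - f'(x_0)/f''(x_0)
f'(4) = 40
x_1 = 4 - 40/10 = 0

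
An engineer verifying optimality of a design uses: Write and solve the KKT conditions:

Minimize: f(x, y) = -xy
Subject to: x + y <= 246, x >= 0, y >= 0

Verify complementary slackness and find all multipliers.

Problem: min -xy s.t. x + y <= 246 (multiplier lambda), x >= 0 (mu_x), y >= 0 (mu_y)
KKT stationarity: -y + lambda - mu_x = 0, -x + lambda - mu_y = 0, with lambda, mu_x, mu_y >= 0
Complementary slackness: lambda*(x + y - 246) = 0, mu_x*x = 0, mu_y*y = 0
If lambda = 0: y = -mu_x <= 0 and x = -mu_y <= 0 force x = y = 0 with f = 0; but x = y = 123 is feasible with f = -15129 < 0, so this is not the minimum. Hence lambda > 0 and x + y = 246.
Try x > 0, y > 0 (so mu_x = mu_y = 0): y = lambda, x = lambda => x = y = lambda
x + y = 246 => 2*lambda = 246 => lambda = 123
x* = y* = 123 > 0, consistent with mu_x = mu_y = 0.
(Any feasible point with x = 0 or y = 0 has f = 0 > -15129, so the minimum is not on those boundaries.)
min(-xy) = -15129 (i.e. max xy = 15129)
Multipliers: lambda = 123, mu_x = 0, mu_y = 0
Complementary slackness: lambda*(x + y - 246) = 123*(123 + 123 - 246) = 0, mu_x*x = 0*123 = 0, mu_y*y = 0*123 = 0. Satisfied.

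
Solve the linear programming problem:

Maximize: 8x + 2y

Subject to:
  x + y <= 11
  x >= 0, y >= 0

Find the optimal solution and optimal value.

The feasible region has vertices at [(0, 0), (11, 0), (0, 11)].
Checking objective 8x + 2y at each vertex:
  (0, 0): 8*0 + 2*0 = 0
  (11, 0): 8*11 + 2*0 = 88
  (0, 11): 8*0 + 2*11 = 22
Maximum is 88 at (11, 0).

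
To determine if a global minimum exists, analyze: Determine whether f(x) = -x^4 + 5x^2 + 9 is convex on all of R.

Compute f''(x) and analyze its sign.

f(x) = -x^4 + 5x^2 + 9
f'(x) = -4x^3 + 10x
f''(x) = -12x^2 + 10
f''(x) = -12x^2 + 10 -> -inf as |x| -> inf
Therefore, f is not globally convex on R.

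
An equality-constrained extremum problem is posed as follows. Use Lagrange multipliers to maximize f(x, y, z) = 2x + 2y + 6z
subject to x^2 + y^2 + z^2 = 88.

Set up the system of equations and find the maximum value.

Lagrange conditions: 2 = 2*lambda*x, 2 = 2*lambda*y, 6 = 2*lambda*z
So x:2 = y:2 = z:6, i.e. x = 2t, y = 2t, z = 6t
Constraint: t^2*(2^2 + 2^2 + 6^2) = 88
  t^2 * 44 = 88  =>  t = sqrt(2)
Maximum = 2*2t + 2*2t + 6*6t = 44*sqrt(2) = sqrt(3872)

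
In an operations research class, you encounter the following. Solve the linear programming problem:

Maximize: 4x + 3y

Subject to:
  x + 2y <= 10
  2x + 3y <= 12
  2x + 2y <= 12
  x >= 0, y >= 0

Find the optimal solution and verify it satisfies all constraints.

Feasible vertices: (0, 0), (0, 4), (6, 0)
Objective 4x + 3y at each vertex:
  (0, 0): 0
  (0, 4): 12
  (6, 0): 24
Maximum is 24 at (6, 0).
Verify constraints at (x, y) = (6, 0):
  1*6 + 2*0 = 6 <= 10
  2*6 + 3*0 = 12 <= 12 (active)
  2*6 + 2*0 = 12 <= 12 (active)
  x = 6 >= 0, y = 0 >= 0. All constraints satisfied.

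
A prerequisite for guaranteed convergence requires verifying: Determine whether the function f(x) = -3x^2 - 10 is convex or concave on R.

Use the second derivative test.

f(x) = -3x^2 - 10
f'(x) = -6x + 0
f''(x) = -6
Since f''(x) = -6 < 0 for all x, f is concave on R.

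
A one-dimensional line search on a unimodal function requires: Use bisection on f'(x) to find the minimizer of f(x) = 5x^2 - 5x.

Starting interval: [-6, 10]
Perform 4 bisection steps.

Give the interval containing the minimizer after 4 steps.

Finding critical point of f(x) = 5x^2 - 5x using bisection on f'(x) = 10x + -5.
f'(x) = 0 when x = 1/2.
Starting interval: [-6, 10]
Step 1: mid = 2, f'(mid) = 15, new interval = [-6, 2]
Step 2: mid = -2, f'(mid) = -25, new interval = [-2, 2]
Step 3: mid = 0, f'(mid) = -5, new interval = [0, 2]
Step 4: mid = 1, f'(mid) = 5, new interval = [0, 1]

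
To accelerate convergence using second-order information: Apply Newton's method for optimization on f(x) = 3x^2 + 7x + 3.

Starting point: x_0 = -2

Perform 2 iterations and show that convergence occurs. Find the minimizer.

f(x) = 3x^2 + 7x + 3, f'(x) = 6x + (7), f''(x) = 6
Step 1: f'(-2) = -5, x_1 = -2 - -5/6 = -7/6
Step 2: f'(-7/6) = 0, x_2 = -7/6 (converged)
Newton's method converges in 1 step for quadratics.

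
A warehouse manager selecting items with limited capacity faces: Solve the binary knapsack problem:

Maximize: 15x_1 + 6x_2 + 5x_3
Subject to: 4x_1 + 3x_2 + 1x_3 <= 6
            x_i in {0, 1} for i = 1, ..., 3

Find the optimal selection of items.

Items: item 1 (v=15, w=4), item 2 (v=6, w=3), item 3 (v=5, w=1)
Capacity: 6
Checking all 8 subsets (w = total weight, v = total value):
  {}: w = 0, v = 0
  {1}: w = 4, v = 15
  {2}: w = 3, v = 6
  {3}: w = 1, v = 5
  {1, 2}: w = 7 > 6, infeasible
  {1, 3}: w = 5, v = 20
  {2, 3}: w = 4, v = 11
  {1, 2, 3}: w = 8 > 6, infeasible
Best feasible subset: items [1, 3]
Total weight: 5 <= 6, total value: 20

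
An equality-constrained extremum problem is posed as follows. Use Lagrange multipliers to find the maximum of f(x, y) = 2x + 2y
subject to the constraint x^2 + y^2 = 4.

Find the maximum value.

Set up Lagrange conditions: grad f = lambda * grad g
  2 = 2*lambda*x
  2 = 2*lambda*y
From these: x/y = 2/2, so x = 2t, y = 2t for some t.
Substitute into constraint: (2t)^2 + (2t)^2 = 4
  t^2 * 8 = 4
  t = sqrt(4/8)
Maximum = 2*x + 2*y = (2^2 + 2^2)*t = 8 * sqrt(4/8) = sqrt(32)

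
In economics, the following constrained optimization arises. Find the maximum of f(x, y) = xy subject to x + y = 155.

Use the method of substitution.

Substitute y = 155 - x into f(x,y) = xy:
g(x) = x(155 - x) = 155x - x^2
g'(x) = 155 - 2x = 0  =>  x = 155/2
y = 155 - 155/2 = 155/2
Maximum value = (155/2) * (155/2) = 24025/4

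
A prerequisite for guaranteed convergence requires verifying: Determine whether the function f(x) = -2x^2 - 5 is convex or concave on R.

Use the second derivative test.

f(x) = -2x^2 - 5
f'(x) = -4x + 0
f''(x) = -4
Since f''(x) = -4 < 0 for all x, f is concave on R.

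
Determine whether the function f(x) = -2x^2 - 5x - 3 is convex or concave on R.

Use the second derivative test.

f(x) = -2x^2 - 5x - 3
f'(x) = -4x - 5
f''(x) = -4
Since f''(x) = -4 < 0 for all x, f is concave on R.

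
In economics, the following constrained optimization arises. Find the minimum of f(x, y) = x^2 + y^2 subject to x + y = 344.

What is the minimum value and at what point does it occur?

Substitute y = 344 - x into f(x,y) = x^2 + y^2:
g(x) = x^2 + (344 - x)^2 = 2x^2 - 688x + 118336
g'(x) = 4x - 688 = 0  =>  x = 172
y = 344 - 172 = 172
Minimum value = 172^2 + 172^2 = 59168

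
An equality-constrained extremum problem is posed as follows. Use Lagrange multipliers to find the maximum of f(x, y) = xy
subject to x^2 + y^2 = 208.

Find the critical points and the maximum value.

Lagrange conditions: y = 2*lambda*x and x = 2*lambda*y
If x = 0 then y = 0, violating the constraint, so x, y != 0.
Dividing: y/x = x/y => x^2 = y^2 => y = x or y = -x
Constraint: 2x^2 = 208 => x^2 = 104 => x = +/-sqrt(104)
Critical points: (sqrt(104), sqrt(104)), (-sqrt(104), -sqrt(104)), (sqrt(104), -sqrt(104)), (-sqrt(104), sqrt(104))
  y = x:  xy = x^2 = 104  at (sqrt(104), sqrt(104)) and (-sqrt(104), -sqrt(104))
  y = -x: xy = -x^2 = -104 at (sqrt(104), -sqrt(104)) and (-sqrt(104), sqrt(104))
Maximum xy = 104 at (sqrt(104), sqrt(104)) and (-sqrt(104), -sqrt(104))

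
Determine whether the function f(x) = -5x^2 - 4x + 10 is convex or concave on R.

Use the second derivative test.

f(x) = -5x^2 - 4x + 10
f'(x) = -10x - 4
f''(x) = -10
Since f''(x) = -10 < 0 for all x, f is concave on R.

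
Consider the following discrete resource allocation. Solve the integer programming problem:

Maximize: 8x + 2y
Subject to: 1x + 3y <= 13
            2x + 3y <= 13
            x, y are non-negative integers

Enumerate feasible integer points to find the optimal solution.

Constraint 1: 1x + 3y <= 13
Constraint 2: 2x + 3y <= 13
Feasible x range (need y >= 0): 0 <= x <= min(13/1, 13/2) => x in {0, ..., 6}.
Enumerate feasible integer points row by row (the coefficient of y is 2 > 0, so for each x the largest feasible y gives the best value):
  x = 0: y <= min((13 - 1*0)/3, (13 - 2*0)/3) => y in {0, ..., 4}; best 8*0 + 2*4 = 8
  x = 1: y <= min((13 - 1*1)/3, (13 - 2*1)/3) => y in {0, ..., 3}; best 8*1 + 2*3 = 14
  x = 2: y <= min((13 - 1*2)/3, (13 - 2*2)/3) => y in {0, ..., 3}; best 8*2 + 2*3 = 22
  x = 3: y <= min((13 - 1*3)/3, (13 - 2*3)/3) => y in {0, ..., 2}; best 8*3 + 2*2 = 28
  x = 4: y <= min((13 - 1*4)/3, (13 - 2*4)/3) => y in {0, ..., 1}; best 8*4 + 2*1 = 34
  x = 5: y <= min((13 - 1*5)/3, (13 - 2*5)/3) => y in {0, ..., 1}; best 8*5 + 2*1 = 42
  x = 6: y <= min((13 - 1*6)/3, (13 - 2*6)/3) => y in {0}; best 8*6 + 2*0 = 48
The maximum 8x + 2y = 48 is achieved at x = 6, y = 0.
Check: 1*6 + 3*0 = 6 <= 13 and 2*6 + 3*0 = 12 <= 13.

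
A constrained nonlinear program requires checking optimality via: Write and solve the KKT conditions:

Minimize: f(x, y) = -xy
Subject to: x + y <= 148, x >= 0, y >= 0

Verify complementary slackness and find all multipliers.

Problem: min -xy s.t. x + y <= 148 (multiplier lambda), x >= 0 (mu_x), y >= 0 (mu_y)
KKT stationarity: -y + lambda - mu_x = 0, -x + lambda - mu_y = 0, with lambda, mu_x, mu_y >= 0
Complementary slackness: lambda*(x + y - 148) = 0, mu_x*x = 0, mu_y*y = 0
If lambda = 0: y = -mu_x <= 0 and x = -mu_y <= 0 force x = y = 0 with f = 0; but x = y = 74 is feasible with f = -5476 < 0, so this is not the minimum. Hence lambda > 0 and x + y = 148.
Try x > 0, y > 0 (so mu_x = mu_y = 0): y = lambda, x = lambda => x = y = lambda
x + y = 148 => 2*lambda = 148 => lambda = 74
x* = y* = 74 > 0, consistent with mu_x = mu_y = 0.
(Any feasible point with x = 0 or y = 0 has f = 0 > -5476, so the minimum is not on those boundaries.)
min(-xy) = -5476 (i.e. max xy = 5476)
Multipliers: lambda = 74, mu_x = 0, mu_y = 0
Complementary slackness: lambda*(x + y - 148) = 74*(74 + 74 - 148) = 0, mu_x*x = 0*74 = 0, mu_y*y = 0*74 = 0. Satisfied.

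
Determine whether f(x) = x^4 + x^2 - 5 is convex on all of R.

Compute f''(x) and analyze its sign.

f(x) = x^4 + x^2 - 5
f'(x) = 4x^3 + 2x
f''(x) = 12x^2 + 2
f''(x) = 12x^2 + 2 >= 2 > 0 for all x
Therefore, f is convex on R.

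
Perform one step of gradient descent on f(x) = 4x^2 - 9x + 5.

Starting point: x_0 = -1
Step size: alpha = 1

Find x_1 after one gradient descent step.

f(x) = 4x^2 - 9x + 5
f'(x) = 8x - 9
f'(-1) = 8*-1 + (-9) = -17
x_1 = x_0 - alpha * f'(x_0) = -1 - 1 * -17 = 16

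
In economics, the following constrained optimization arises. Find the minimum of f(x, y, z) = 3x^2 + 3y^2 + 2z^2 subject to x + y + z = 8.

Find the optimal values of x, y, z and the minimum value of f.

Using Lagrange multipliers on f = 3x^2 + 3y^2 + 2z^2 with constraint x + y + z = 8:
Conditions: 2*3*x = lambda, 2*3*y = lambda, 2*2*z = lambda
So x = lambda/6, y = lambda/6, z = lambda/4
Substituting into constraint: lambda * (7/12) = 8
lambda = 96/7
x = 16/7, y = 16/7, z = 24/7
Minimum value = 384/7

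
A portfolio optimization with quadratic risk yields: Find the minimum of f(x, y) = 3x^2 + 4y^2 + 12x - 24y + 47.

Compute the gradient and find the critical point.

f(x,y) = 3x^2 + 4y^2 + 12x - 24y + 47
df/dx = 6x + (12) = 0  =>  x = -2
df/dy = 8y + (-24) = 0  =>  y = 3
f(-2, 3) = 3*(-2)^2 + 4*(3)^2 + 12*(-2) + -24*(3) + 47 = -1
Hessian is diagonal with entries 6, 8 > 0, so this is a minimum.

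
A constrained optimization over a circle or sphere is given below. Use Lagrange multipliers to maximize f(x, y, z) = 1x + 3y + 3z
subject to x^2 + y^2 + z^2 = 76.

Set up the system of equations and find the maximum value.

Lagrange conditions: 1 = 2*lambda*x, 3 = 2*lambda*y, 3 = 2*lambda*z
So x:1 = y:3 = z:3, i.e. x = 1t, y = 3t, z = 3t
Constraint: t^2*(1^2 + 3^2 + 3^2) = 76
  t^2 * 19 = 76  =>  t = sqrt(4)
Maximum = 1*1t + 3*3t + 3*3t = 19*sqrt(4) = 38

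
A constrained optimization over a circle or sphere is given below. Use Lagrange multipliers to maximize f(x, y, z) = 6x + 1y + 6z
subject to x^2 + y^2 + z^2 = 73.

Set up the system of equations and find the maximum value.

Lagrange conditions: 6 = 2*lambda*x, 1 = 2*lambda*y, 6 = 2*lambda*z
So x:6 = y:1 = z:6, i.e. x = 6t, y = 1t, z = 6t
Constraint: t^2*(6^2 + 1^2 + 6^2) = 73
  t^2 * 73 = 73  =>  t = sqrt(1)
Maximum = 6*6t + 1*1t + 6*6t = 73*sqrt(1) = 73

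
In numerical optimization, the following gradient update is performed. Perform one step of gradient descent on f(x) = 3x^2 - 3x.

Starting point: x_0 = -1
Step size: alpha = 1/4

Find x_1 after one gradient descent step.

f(x) = 3x^2 - 3x
f'(x) = 6x - 3
f'(-1) = 6*-1 + (-3) = -9
x_1 = x_0 - alpha * f'(x_0) = -1 - 1/4 * -9 = 5/4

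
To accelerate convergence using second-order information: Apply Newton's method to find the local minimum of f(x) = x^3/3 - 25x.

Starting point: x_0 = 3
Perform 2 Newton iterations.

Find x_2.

f(x) = x^3/3 - 25x
f'(x) = x^2 - 25, f''(x) = 2x
Newton update: x_{n+1} = x_n - (x_n^2 - 25)/(2*x_n)
Step 1: x_0 = 3, f'=-16, f''=6, x_1 = 17/3
Step 2: x_1 = 17/3, f'=64/9, f''=34/3, x_2 = 257/51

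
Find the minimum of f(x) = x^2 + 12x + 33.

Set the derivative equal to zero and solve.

f(x) = x^2 + 12x + 33
f'(x) = 2x + (12) = 0
x = -12/2 = -6
f(-6) = -3
Since f''(x) = 2 > 0, this is a minimum.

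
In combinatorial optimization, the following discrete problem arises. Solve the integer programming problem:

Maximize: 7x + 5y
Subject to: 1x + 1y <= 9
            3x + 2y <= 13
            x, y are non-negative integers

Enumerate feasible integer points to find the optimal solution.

Constraint 1: 1x + 1y <= 9
Constraint 2: 3x + 2y <= 13
Feasible x range (need y >= 0): 0 <= x <= min(9/1, 13/3) => x in {0, ..., 4}.
Enumerate feasible integer points row by row (the coefficient of y is 5 > 0, so for each x the largest feasible y gives the best value):
  x = 0: y <= min((9 - 1*0)/1, (13 - 3*0)/2) => y in {0, ..., 6}; best 7*0 + 5*6 = 30
  x = 1: y <= min((9 - 1*1)/1, (13 - 3*1)/2) => y in {0, ..., 5}; best 7*1 + 5*5 = 32
  x = 2: y <= min((9 - 1*2)/1, (13 - 3*2)/2) => y in {0, ..., 3}; best 7*2 + 5*3 = 29
  x = 3: y <= min((9 - 1*3)/1, (13 - 3*3)/2) => y in {0, ..., 2}; best 7*3 + 5*2 = 31
  x = 4: y <= min((9 - 1*4)/1, (13 - 3*4)/2) => y in {0}; best 7*4 + 5*0 = 28
The maximum 7x + 5y = 32 is achieved at x = 1, y = 5.
Check: 1*1 + 1*5 = 6 <= 9 and 3*1 + 2*5 = 13 <= 13.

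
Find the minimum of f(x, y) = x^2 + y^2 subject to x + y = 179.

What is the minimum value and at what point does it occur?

Substitute y = 179 - x into f(x,y) = x^2 + y^2:
g(x) = x^2 + (179 - x)^2 = 2x^2 - 358x + 32041
g'(x) = 4x - 358 = 0  =>  x = 179/2
y = 179 - 179/2 = 179/2
Minimum value = (179/2)^2 + (179/2)^2 = 32041/2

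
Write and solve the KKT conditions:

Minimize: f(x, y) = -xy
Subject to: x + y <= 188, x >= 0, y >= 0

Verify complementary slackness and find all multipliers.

Problem: min -xy s.t. x + y <= 188 (multiplier lambda), x >= 0 (mu_x), y >= 0 (mu_y)
KKT stationarity: -y + lambda - mu_x = 0, -x + lambda - mu_y = 0, with lambda, mu_x, mu_y >= 0
Complementary slackness: lambda*(x + y - 188) = 0, mu_x*x = 0, mu_y*y = 0
If lambda = 0: y = -mu_x <= 0 and x = -mu_y <= 0 force x = y = 0 with f = 0; but x = y = 94 is feasible with f = -8836 < 0, so this is not the minimum. Hence lambda > 0 and x + y = 188.
Try x > 0, y > 0 (so mu_x = mu_y = 0): y = lambda, x = lambda => x = y = lambda
x + y = 188 => 2*lambda = 188 => lambda = 94
x* = y* = 94 > 0, consistent with mu_x = mu_y = 0.
(Any feasible point with x = 0 or y = 0 has f = 0 > -8836, so the minimum is not on those boundaries.)
min(-xy) = -8836 (i.e. max xy = 8836)
Multipliers: lambda = 94, mu_x = 0, mu_y = 0
Complementary slackness: lambda*(x + y - 188) = 94*(94 + 94 - 188) = 0, mu_x*x = 0*94 = 0, mu_y*y = 0*94 = 0. Satisfied.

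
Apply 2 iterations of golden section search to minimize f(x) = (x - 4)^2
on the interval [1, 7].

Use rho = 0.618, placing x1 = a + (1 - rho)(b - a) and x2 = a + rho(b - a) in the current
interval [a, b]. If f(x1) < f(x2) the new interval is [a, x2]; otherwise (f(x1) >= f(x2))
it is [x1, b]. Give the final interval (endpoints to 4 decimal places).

Golden section search for min of f(x) = (x - 4)^2 on [1, 7].
Each step: x1 = a + (1 - rho)(b - a), x2 = a + rho(b - a); if f(x1) < f(x2) keep [a, x2], otherwise keep [x1, b].
Step 1: [1.0000, 7.0000], x1=3.2920 (f=0.5013), x2=4.7080 (f=0.5013); f(x1) = f(x2) (tie, not '<') => keep [3.2920, 7.0000]
Step 2: [3.2920, 7.0000], x1=4.7085 (f=0.5019), x2=5.5835 (f=2.5076); f(x1) < f(x2) => keep [3.2920, 5.5835]
Final interval: [3.2920, 5.5835]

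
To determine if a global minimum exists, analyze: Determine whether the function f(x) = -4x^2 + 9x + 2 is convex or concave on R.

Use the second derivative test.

f(x) = -4x^2 + 9x + 2
f'(x) = -8x + 9
f''(x) = -8
Since f''(x) = -8 < 0 for all x, f is concave on R.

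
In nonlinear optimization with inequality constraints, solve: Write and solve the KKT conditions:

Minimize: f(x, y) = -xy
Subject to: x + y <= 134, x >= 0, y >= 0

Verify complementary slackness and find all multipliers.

Problem: min -xy s.t. x + y <= 134 (multiplier lambda), x >= 0 (mu_x), y >= 0 (mu_y)
KKT stationarity: -y + lambda - mu_x = 0, -x + lambda - mu_y = 0, with lambda, mu_x, mu_y >= 0
Complementary slackness: lambda*(x + y - 134) = 0, mu_x*x = 0, mu_y*y = 0
If lambda = 0: y = -mu_x <= 0 and x = -mu_y <= 0 force x = y = 0 with f = 0; but x = y = 67 is feasible with f = -4489 < 0, so this is not the minimum. Hence lambda > 0 and x + y = 134.
Try x > 0, y > 0 (so mu_x = mu_y = 0): y = lambda, x = lambda => x = y = lambda
x + y = 134 => 2*lambda = 134 => lambda = 67
x* = y* = 67 > 0, consistent with mu_x = mu_y = 0.
(Any feasible point with x = 0 or y = 0 has f = 0 > -4489, so the minimum is not on those boundaries.)
min(-xy) = -4489 (i.e. max xy = 4489)
Multipliers: lambda = 67, mu_x = 0, mu_y = 0
Complementary slackness: lambda*(x + y - 134) = 67*(67 + 67 - 134) = 0, mu_x*x = 0*67 = 0, mu_y*y = 0*67 = 0. Satisfied.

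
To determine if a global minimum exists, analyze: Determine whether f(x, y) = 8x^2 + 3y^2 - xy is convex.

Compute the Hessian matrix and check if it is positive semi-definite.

f(x,y) = 8x^2 + 3y^2 - xy
Hessian H = [[16, -1], [-1, 6]]
trace(H) = 22, det(H) = 95
Eigenvalues: (22 +/- sqrt(104)) / 2 = 16.1, 5.901
Since both eigenvalues > 0, f is convex.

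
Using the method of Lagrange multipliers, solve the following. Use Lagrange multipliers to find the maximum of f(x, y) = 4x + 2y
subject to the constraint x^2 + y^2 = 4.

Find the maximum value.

Set up Lagrange conditions: grad f = lambda * grad g
  4 = 2*lambda*x
  2 = 2*lambda*y
From these: x/y = 4/2, so x = 4t, y = 2t for some t.
Substitute into constraint: (4t)^2 + (2t)^2 = 4
  t^2 * 20 = 4
  t = sqrt(4/20)
Maximum = 4*x + 2*y = (4^2 + 2^2)*t = 20 * sqrt(4/20) = sqrt(80)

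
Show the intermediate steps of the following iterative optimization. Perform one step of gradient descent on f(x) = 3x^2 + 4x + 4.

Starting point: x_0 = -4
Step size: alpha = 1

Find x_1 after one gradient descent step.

f(x) = 3x^2 + 4x + 4
f'(x) = 6x + 4
f'(-4) = 6*-4 + (4) = -20
x_1 = x_0 - alpha * f'(x_0) = -4 - 1 * -20 = 16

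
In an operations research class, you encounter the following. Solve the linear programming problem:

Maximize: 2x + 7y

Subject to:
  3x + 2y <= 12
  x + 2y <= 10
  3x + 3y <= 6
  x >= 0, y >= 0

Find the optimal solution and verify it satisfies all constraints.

Feasible vertices: (0, 0), (0, 2), (2, 0)
Objective 2x + 7y at each vertex:
  (0, 0): 0
  (0, 2): 14
  (2, 0): 4
Maximum is 14 at (0, 2).
Verify constraints at (x, y) = (0, 2):
  3*0 + 2*2 = 4 <= 12
  1*0 + 2*2 = 4 <= 10
  3*0 + 3*2 = 6 <= 6 (active)
  x = 0 >= 0, y = 2 >= 0. All constraints satisfied.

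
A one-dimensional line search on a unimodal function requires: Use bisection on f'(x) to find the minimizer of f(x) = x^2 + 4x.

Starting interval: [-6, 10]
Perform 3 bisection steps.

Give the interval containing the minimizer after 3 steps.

Finding critical point of f(x) = x^2 + 4x using bisection on f'(x) = 2x + 4.
f'(x) = 0 when x = -2.
Starting interval: [-6, 10]
Step 1: mid = 2, f'(mid) = 8, new interval = [-6, 2]
Step 2: mid = -2, f'(mid) = 0, new interval = [-2, -2]
Step 3: mid = -2, f'(mid) = 0, new interval = [-2, -2]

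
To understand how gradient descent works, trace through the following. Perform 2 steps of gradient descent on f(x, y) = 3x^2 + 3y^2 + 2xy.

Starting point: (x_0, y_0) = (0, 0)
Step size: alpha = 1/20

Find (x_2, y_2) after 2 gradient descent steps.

f(x,y) = 3x^2 + 3y^2 + 2xy
grad_x = 6x + 2y, grad_y = 6y + 2x
Step 1: grad = (0, 0), (0, 0)
Step 2: grad = (0, 0), (0, 0)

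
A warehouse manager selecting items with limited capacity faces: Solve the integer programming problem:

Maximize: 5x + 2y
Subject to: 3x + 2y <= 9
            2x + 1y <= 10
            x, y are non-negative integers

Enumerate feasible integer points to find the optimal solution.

Constraint 1: 3x + 2y <= 9
Constraint 2: 2x + 1y <= 10
Feasible x range (need y >= 0): 0 <= x <= min(9/3, 10/2) => x in {0, ..., 3}.
Enumerate feasible integer points row by row (the coefficient of y is 2 > 0, so for each x the largest feasible y gives the best value):
  x = 0: y <= min((9 - 3*0)/2, (10 - 2*0)/1) => y in {0, ..., 4}; best 5*0 + 2*4 = 8
  x = 1: y <= min((9 - 3*1)/2, (10 - 2*1)/1) => y in {0, ..., 3}; best 5*1 + 2*3 = 11
  x = 2: y <= min((9 - 3*2)/2, (10 - 2*2)/1) => y in {0, ..., 1}; best 5*2 + 2*1 = 12
  x = 3: y <= min((9 - 3*3)/2, (10 - 2*3)/1) => y in {0}; best 5*3 + 2*0 = 15
The maximum 5x + 2y = 15 is achieved at x = 3, y = 0.
Check: 3*3 + 2*0 = 9 <= 9 and 2*3 + 1*0 = 6 <= 10.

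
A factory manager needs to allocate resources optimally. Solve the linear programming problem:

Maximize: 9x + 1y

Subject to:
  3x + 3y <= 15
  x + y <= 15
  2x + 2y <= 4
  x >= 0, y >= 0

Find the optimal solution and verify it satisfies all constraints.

Feasible vertices: (0, 0), (0, 2), (2, 0)
Objective 9x + 1y at each vertex:
  (0, 0): 0
  (0, 2): 2
  (2, 0): 18
Maximum is 18 at (2, 0).
Verify constraints at (x, y) = (2, 0):
  3*2 + 3*0 = 6 <= 15
  1*2 + 1*0 = 2 <= 15
  2*2 + 2*0 = 4 <= 4 (active)
  x = 2 >= 0, y = 0 >= 0. All constraints satisfied.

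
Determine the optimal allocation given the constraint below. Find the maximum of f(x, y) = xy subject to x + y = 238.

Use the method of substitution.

Substitute y = 238 - x into f(x,y) = xy:
g(x) = x(238 - x) = 238x - x^2
g'(x) = 238 - 2x = 0  =>  x = 119
y = 238 - 119 = 119
Maximum value = 119 * 119 = 14161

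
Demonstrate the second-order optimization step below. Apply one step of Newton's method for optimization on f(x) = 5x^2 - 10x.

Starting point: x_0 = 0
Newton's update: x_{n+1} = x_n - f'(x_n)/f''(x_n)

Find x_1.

f(x) = 5x^2 - 10x
f'(x) = 10x + (-10), f''(x) = 10
Newton step: x_1 = x_0 - f'(x_0)/f''(x_0)
f'(0) = -10
x_1 = 0 - -10/10 = 1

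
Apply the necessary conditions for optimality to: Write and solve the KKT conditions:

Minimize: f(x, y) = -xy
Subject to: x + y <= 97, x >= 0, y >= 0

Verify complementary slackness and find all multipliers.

Problem: min -xy s.t. x + y <= 97 (multiplier lambda), x >= 0 (mu_x), y >= 0 (mu_y)
KKT stationarity: -y + lambda - mu_x = 0, -x + lambda - mu_y = 0, with lambda, mu_x, mu_y >= 0
Complementary slackness: lambda*(x + y - 97) = 0, mu_x*x = 0, mu_y*y = 0
If lambda = 0: y = -mu_x <= 0 and x = -mu_y <= 0 force x = y = 0 with f = 0; but x = y = 97/2 is feasible with f = -9409/4 < 0, so this is not the minimum. Hence lambda > 0 and x + y = 97.
Try x > 0, y > 0 (so mu_x = mu_y = 0): y = lambda, x = lambda => x = y = lambda
x + y = 97 => 2*lambda = 97 => lambda = 97/2
x* = y* = 97/2 > 0, consistent with mu_x = mu_y = 0.
(Any feasible point with x = 0 or y = 0 has f = 0 > -9409/4, so the minimum is not on those boundaries.)
min(-xy) = -9409/4 (i.e. max xy = 9409/4)
Multipliers: lambda = 97/2, mu_x = 0, mu_y = 0
Complementary slackness: lambda*(x + y - 97) = 97/2*(97/2 + 97/2 - 97) = 0, mu_x*x = 0*97/2 = 0, mu_y*y = 0*97/2 = 0. Satisfied.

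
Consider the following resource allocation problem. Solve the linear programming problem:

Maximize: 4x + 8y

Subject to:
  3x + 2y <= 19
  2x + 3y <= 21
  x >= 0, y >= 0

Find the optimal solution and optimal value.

Feasible vertices: (0, 0), (0, 7), (3, 5), (19/3, 0)
Objective 4x + 8y at each:
  (0, 0): 0
  (0, 7): 56
  (3, 5): 52
  (19/3, 0): 76/3
Maximum is 56 at (0, 7).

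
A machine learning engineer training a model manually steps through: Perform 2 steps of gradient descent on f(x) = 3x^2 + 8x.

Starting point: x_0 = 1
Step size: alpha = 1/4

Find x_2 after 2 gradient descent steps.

f(x) = 3x^2 + 8x, f'(x) = 6x + (8)
Step 1: f'(1) = 14, x_1 = 1 - 1/4 * 14 = -5/2
Step 2: f'(-5/2) = -7, x_2 = -5/2 - 1/4 * -7 = -3/4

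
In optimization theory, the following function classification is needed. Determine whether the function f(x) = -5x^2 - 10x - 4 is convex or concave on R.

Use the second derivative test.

f(x) = -5x^2 - 10x - 4
f'(x) = -10x - 10
f''(x) = -10
Since f''(x) = -10 < 0 for all x, f is concave on R.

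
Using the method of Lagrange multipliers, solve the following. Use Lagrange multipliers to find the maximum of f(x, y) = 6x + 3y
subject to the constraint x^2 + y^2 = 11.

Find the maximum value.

Set up Lagrange conditions: grad f = lambda * grad g
  6 = 2*lambda*x
  3 = 2*lambda*y
From these: x/y = 6/3, so x = 6t, y = 3t for some t.
Substitute into constraint: (6t)^2 + (3t)^2 = 11
  t^2 * 45 = 11
  t = sqrt(11/45)
Maximum = 6*x + 3*y = (6^2 + 3^2)*t = 45 * sqrt(11/45) = sqrt(495)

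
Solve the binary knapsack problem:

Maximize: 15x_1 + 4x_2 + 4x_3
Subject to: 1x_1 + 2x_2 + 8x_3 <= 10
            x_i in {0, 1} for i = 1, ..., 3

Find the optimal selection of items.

Items: item 1 (v=15, w=1), item 2 (v=4, w=2), item 3 (v=4, w=8)
Capacity: 10
Checking all 8 subsets (w = total weight, v = total value):
  {}: w = 0, v = 0
  {1}: w = 1, v = 15
  {2}: w = 2, v = 4
  {3}: w = 8, v = 4
  {1, 2}: w = 3, v = 19
  {1, 3}: w = 9, v = 19
  {2, 3}: w = 10, v = 8
  {1, 2, 3}: w = 11 > 10, infeasible
Best feasible subset: items [1, 2]
(The same value 19 is also attained by {1, 3}.)
Total weight: 3 <= 10, total value: 19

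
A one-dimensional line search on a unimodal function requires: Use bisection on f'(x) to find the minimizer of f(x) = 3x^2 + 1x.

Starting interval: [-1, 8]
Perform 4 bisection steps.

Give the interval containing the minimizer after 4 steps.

Finding critical point of f(x) = 3x^2 + 1x using bisection on f'(x) = 6x + 1.
f'(x) = 0 when x = -1/6.
Starting interval: [-1, 8]
Step 1: mid = 7/2, f'(mid) = 22, new interval = [-1, 7/2]
Step 2: mid = 5/4, f'(mid) = 17/2, new interval = [-1, 5/4]
Step 3: mid = 1/8, f'(mid) = 7/4, new interval = [-1, 1/8]
Step 4: mid = -7/16, f'(mid) = -13/8, new interval = [-7/16, 1/8]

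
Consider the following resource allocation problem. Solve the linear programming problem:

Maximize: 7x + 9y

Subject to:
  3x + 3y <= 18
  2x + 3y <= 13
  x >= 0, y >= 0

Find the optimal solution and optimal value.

Feasible vertices: (0, 0), (0, 13/3), (5, 1), (6, 0)
Objective 7x + 9y at each:
  (0, 0): 0
  (0, 13/3): 39
  (5, 1): 44
  (6, 0): 42
Maximum is 44 at (5, 1).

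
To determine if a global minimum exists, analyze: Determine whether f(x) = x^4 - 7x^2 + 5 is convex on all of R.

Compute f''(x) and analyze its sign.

f(x) = x^4 - 7x^2 + 5
f'(x) = 4x^3 + -14x
f''(x) = 12x^2 + -14
f''(0) = -14 < 0, so not convex near x = 0
Therefore, f is not globally convex on R.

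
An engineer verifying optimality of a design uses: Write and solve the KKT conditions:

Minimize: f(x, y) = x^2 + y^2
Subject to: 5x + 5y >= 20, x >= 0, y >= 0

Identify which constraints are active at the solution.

KKT conditions for min x^2 + y^2 s.t. 5x + 5y >= 20, x >= 0, y >= 0:
Stationarity: 2x = mu*5 + mu_x, 2y = mu*5 + mu_y, with mu, mu_x, mu_y >= 0
Complementary slackness: mu*(5x + 5y - 20) = 0, mu_x*x = 0, mu_y*y = 0
(0, 0) is infeasible (5*0 + 5*0 < 20), so if mu = 0 stationarity would force x = mu_x/2 >= 0, y = mu_y/2 >= 0 with mu_x*x = mu_y*y = 0, i.e. x = y = 0: contradiction. Hence mu > 0 and 5x + 5y = 20 is active.
Try x > 0, y > 0 (so mu_x = mu_y = 0): x = 5*mu/2, y = 5*mu/2
Substitute: 5*(5*mu/2) + 5*(5*mu/2) = 20
  mu*50/2 = 20 => mu = 4/5
x* = 2 > 0, y* = 2 > 0, consistent with mu_x = mu_y = 0.
f is convex and the constraints are linear, so this KKT point is the global minimum.
f* = 8
Active constraints: 5x + 5y >= 20 (holds with equality, mu = 4/5 > 0); x >= 0 and y >= 0 are inactive (mu_x = mu_y = 0).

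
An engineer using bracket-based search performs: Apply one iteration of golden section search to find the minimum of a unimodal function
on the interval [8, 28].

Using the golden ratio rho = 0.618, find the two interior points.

Golden section search on [8, 28].
Golden ratio rho = 0.618 (approx).
Interior points:
  x_1 = 8 + (1-0.618)*20 = 15.6400
  x_2 = 8 + 0.618*20 = 20.3600
Compare f(x_1) and f(x_2) to determine which subinterval to keep.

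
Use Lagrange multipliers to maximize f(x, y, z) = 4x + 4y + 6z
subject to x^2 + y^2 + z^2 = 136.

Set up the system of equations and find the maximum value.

Lagrange conditions: 4 = 2*lambda*x, 4 = 2*lambda*y, 6 = 2*lambda*z
So x:4 = y:4 = z:6, i.e. x = 4t, y = 4t, z = 6t
Constraint: t^2*(4^2 + 4^2 + 6^2) = 136
  t^2 * 68 = 136  =>  t = sqrt(2)
Maximum = 4*4t + 4*4t + 6*6t = 68*sqrt(2) = sqrt(9248)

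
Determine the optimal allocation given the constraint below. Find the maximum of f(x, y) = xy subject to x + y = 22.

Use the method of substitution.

Substitute y = 22 - x into f(x,y) = xy:
g(x) = x(22 - x) = 22x - x^2
g'(x) = 22 - 2x = 0  =>  x = 11
y = 22 - 11 = 11
Maximum value = 11 * 11 = 121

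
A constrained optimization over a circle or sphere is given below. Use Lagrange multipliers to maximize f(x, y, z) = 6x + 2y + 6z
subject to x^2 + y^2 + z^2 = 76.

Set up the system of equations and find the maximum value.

Lagrange conditions: 6 = 2*lambda*x, 2 = 2*lambda*y, 6 = 2*lambda*z
So x:6 = y:2 = z:6, i.e. x = 6t, y = 2t, z = 6t
Constraint: t^2*(6^2 + 2^2 + 6^2) = 76
  t^2 * 76 = 76  =>  t = sqrt(1)
Maximum = 6*6t + 2*2t + 6*6t = 76*sqrt(1) = 76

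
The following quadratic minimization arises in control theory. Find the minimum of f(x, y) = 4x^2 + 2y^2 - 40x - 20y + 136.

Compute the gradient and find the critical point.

f(x,y) = 4x^2 + 2y^2 - 40x - 20y + 136
df/dx = 8x + (-40) = 0  =>  x = 5
df/dy = 4y + (-20) = 0  =>  y = 5
f(5, 5) = 4*(5)^2 + 2*(5)^2 + -40*(5) + -20*(5) + 136 = -14
Hessian is diagonal with entries 8, 4 > 0, so this is a minimum.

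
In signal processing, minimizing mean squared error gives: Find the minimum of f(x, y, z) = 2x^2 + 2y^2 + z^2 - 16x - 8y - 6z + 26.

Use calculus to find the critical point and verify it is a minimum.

f(x,y,z) = 2x^2 + 2y^2 + z^2 - 16x - 8y - 6z + 26
df/dx = 4x + (-16) = 0 => x = 4
df/dy = 4y + (-8) = 0 => y = 2
df/dz = 2z + (-6) = 0 => z = 3
f(4,2,3) = 2*(4)^2 + 2*(2)^2 + 1*(3)^2 + -16*(4) + -8*(2) + -6*(3) + 26 = -23
Hessian is diagonal with entries 4, 4, 2 > 0, confirmed minimum.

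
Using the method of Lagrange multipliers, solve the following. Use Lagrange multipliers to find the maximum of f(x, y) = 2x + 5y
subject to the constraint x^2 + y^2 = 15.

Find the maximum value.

Set up Lagrange conditions: grad f = lambda * grad g
  2 = 2*lambda*x
  5 = 2*lambda*y
From these: x/y = 2/5, so x = 2t, y = 5t for some t.
Substitute into constraint: (2t)^2 + (5t)^2 = 15
  t^2 * 29 = 15
  t = sqrt(15/29)
Maximum = 2*x + 5*y = (2^2 + 5^2)*t = 29 * sqrt(15/29) = sqrt(435)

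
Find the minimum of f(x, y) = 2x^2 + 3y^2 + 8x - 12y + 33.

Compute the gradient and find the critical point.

f(x,y) = 2x^2 + 3y^2 + 8x - 12y + 33
df/dx = 4x + (8) = 0  =>  x = -2
df/dy = 6y + (-12) = 0  =>  y = 2
f(-2, 2) = 2*(-2)^2 + 3*(2)^2 + 8*(-2) + -12*(2) + 33 = 13
Hessian is diagonal with entries 4, 6 > 0, so this is a minimum.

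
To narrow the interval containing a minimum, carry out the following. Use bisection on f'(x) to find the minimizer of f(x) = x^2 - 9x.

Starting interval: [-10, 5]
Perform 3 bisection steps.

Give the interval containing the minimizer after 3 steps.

Finding critical point of f(x) = x^2 - 9x using bisection on f'(x) = 2x + -9.
f'(x) = 0 when x = 9/2.
Starting interval: [-10, 5]
Step 1: mid = -5/2, f'(mid) = -14, new interval = [-5/2, 5]
Step 2: mid = 5/4, f'(mid) = -13/2, new interval = [5/4, 5]
Step 3: mid = 25/8, f'(mid) = -11/4, new interval = [25/8, 5]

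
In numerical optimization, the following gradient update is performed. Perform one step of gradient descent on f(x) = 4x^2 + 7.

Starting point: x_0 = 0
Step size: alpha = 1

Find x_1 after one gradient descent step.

f(x) = 4x^2 + 7
f'(x) = 8x + 0
f'(0) = 8*0 + (0) = 0
x_1 = x_0 - alpha * f'(x_0) = 0 - 1 * 0 = 0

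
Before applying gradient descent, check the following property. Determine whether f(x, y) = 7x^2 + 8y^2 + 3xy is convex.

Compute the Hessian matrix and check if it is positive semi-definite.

f(x,y) = 7x^2 + 8y^2 + 3xy
Hessian H = [[14, 3], [3, 16]]
trace(H) = 30, det(H) = 215
Eigenvalues: (30 +/- sqrt(40)) / 2 = 18.16, 11.84
Since both eigenvalues > 0, f is convex.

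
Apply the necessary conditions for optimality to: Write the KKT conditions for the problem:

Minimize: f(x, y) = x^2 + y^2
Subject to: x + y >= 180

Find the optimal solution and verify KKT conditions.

KKT conditions for min x^2 + y^2 s.t. x + y >= 180:
Stationarity: 2x = mu, 2y = mu
So x = y = mu/2.
Complementary slackness: mu*(x + y - 180) = 0
Primal feasibility: x + y >= 180; dual feasibility: mu >= 0
If mu = 0 then x = y = 0, but 0 + 0 < 180 is infeasible, so the constraint is active.
Constraint active: x + y = 2*(mu/2) = 180 => mu = 180
x = y = 90, f = 16200
Verify: stationarity 2*90 = 180 = mu; primal 90 + 90 = 180 >= 180; dual mu = 180 >= 0; complementary slackness 180*(180 - 180) = 0. All KKT conditions hold.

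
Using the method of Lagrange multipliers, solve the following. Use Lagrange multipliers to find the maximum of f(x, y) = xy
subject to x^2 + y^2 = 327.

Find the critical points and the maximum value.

Lagrange conditions: y = 2*lambda*x and x = 2*lambda*y
If x = 0 then y = 0, violating the constraint, so x, y != 0.
Dividing: y/x = x/y => x^2 = y^2 => y = x or y = -x
Constraint: 2x^2 = 327 => x^2 = 327/2 => x = +/-sqrt(327/2)
Critical points: (sqrt(327/2), sqrt(327/2)), (-sqrt(327/2), -sqrt(327/2)), (sqrt(327/2), -sqrt(327/2)), (-sqrt(327/2), sqrt(327/2))
  y = x:  xy = x^2 = 327/2  at (sqrt(327/2), sqrt(327/2)) and (-sqrt(327/2), -sqrt(327/2))
  y = -x: xy = -x^2 = -327/2 at (sqrt(327/2), -sqrt(327/2)) and (-sqrt(327/2), sqrt(327/2))
Maximum xy = 327/2 at (sqrt(327/2), sqrt(327/2)) and (-sqrt(327/2), -sqrt(327/2))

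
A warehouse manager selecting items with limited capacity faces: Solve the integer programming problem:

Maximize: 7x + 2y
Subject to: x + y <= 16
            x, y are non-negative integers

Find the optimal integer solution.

Objective: 7x + 2y, constraint: x + y <= 16
Coefficient of x is 7 >= coefficient of y is 2, so allocate the entire budget to x.
Optimal: x = 16, y = 0, value = 112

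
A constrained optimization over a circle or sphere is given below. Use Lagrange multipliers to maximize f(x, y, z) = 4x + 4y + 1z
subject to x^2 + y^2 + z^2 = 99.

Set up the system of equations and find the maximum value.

Lagrange conditions: 4 = 2*lambda*x, 4 = 2*lambda*y, 1 = 2*lambda*z
So x:4 = y:4 = z:1, i.e. x = 4t, y = 4t, z = 1t
Constraint: t^2*(4^2 + 4^2 + 1^2) = 99
  t^2 * 33 = 99  =>  t = sqrt(3)
Maximum = 4*4t + 4*4t + 1*1t = 33*sqrt(3) = sqrt(3267)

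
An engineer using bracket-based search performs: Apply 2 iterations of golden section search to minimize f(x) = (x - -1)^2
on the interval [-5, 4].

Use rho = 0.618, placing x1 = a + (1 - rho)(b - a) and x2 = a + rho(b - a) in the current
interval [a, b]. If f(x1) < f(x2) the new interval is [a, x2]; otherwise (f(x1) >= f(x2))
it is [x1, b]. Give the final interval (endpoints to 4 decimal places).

Golden section search for min of f(x) = (x - -1)^2 on [-5, 4].
Each step: x1 = a + (1 - rho)(b - a), x2 = a + rho(b - a); if f(x1) < f(x2) keep [a, x2], otherwise keep [x1, b].
Step 1: [-5.0000, 4.0000], x1=-1.5620 (f=0.3158), x2=0.5620 (f=2.4398); f(x1) < f(x2) => keep [-5.0000, 0.5620]
Step 2: [-5.0000, 0.5620], x1=-2.8753 (f=3.5168), x2=-1.5627 (f=0.3166); f(x1) > f(x2) => keep [-2.8753, 0.5620]
Final interval: [-2.8753, 0.5620]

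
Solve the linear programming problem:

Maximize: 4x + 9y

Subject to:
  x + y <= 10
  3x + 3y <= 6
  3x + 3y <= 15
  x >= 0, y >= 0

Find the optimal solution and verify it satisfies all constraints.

Feasible vertices: (0, 0), (0, 2), (2, 0)
Objective 4x + 9y at each vertex:
  (0, 0): 0
  (0, 2): 18
  (2, 0): 8
Maximum is 18 at (0, 2).
Verify constraints at (x, y) = (0, 2):
  1*0 + 1*2 = 2 <= 10
  3*0 + 3*2 = 6 <= 6 (active)
  3*0 + 3*2 = 6 <= 15
  x = 0 >= 0, y = 2 >= 0. All constraints satisfied.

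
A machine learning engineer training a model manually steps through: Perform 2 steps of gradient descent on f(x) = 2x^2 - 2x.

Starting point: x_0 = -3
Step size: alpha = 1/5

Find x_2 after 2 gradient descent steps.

f(x) = 2x^2 - 2x, f'(x) = 4x + (-2)
Step 1: f'(-3) = -14, x_1 = -3 - 1/5 * -14 = -1/5
Step 2: f'(-1/5) = -14/5, x_2 = -1/5 - 1/5 * -14/5 = 9/25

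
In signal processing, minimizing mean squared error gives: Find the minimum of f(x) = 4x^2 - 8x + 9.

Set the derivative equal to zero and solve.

f(x) = 4x^2 - 8x + 9
f'(x) = 8x + (-8) = 0
x = 8/8 = 1
f(1) = 5
Since f''(x) = 8 > 0, this is a minimum.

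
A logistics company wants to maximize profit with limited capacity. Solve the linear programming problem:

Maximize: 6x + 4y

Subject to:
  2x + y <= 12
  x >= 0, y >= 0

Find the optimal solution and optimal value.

The feasible region has vertices at [(0, 0), (6, 0), (0, 12)].
Checking objective 6x + 4y at each vertex:
  (0, 0): 6*0 + 4*0 = 0
  (6, 0): 6*6 + 4*0 = 36
  (0, 12): 6*0 + 4*12 = 48
Maximum is 48 at (0, 12).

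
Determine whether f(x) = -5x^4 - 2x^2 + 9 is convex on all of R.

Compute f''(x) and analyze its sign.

f(x) = -5x^4 - 2x^2 + 9
f'(x) = -20x^3 + -4x
f''(x) = -60x^2 + -4
f''(x) = -60x^2 + -4 <= -4 < 0 for all x
Therefore, f is concave on R.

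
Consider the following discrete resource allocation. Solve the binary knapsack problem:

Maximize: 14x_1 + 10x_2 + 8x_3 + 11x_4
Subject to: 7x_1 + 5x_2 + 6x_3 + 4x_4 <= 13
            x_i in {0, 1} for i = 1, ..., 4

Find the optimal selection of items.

Items: item 1 (v=14, w=7), item 2 (v=10, w=5), item 3 (v=8, w=6), item 4 (v=11, w=4)
Capacity: 13
Checking all 16 subsets (w = total weight, v = total value):
  {}: w = 0, v = 0
  {1}: w = 7, v = 14
  {2}: w = 5, v = 10
  {3}: w = 6, v = 8
  {4}: w = 4, v = 11
  {1, 2}: w = 12, v = 24
  {1, 3}: w = 13, v = 22
  {1, 4}: w = 11, v = 25
  {2, 3}: w = 11, v = 18
  {2, 4}: w = 9, v = 21
  {3, 4}: w = 10, v = 19
  {1, 2, 3}: w = 18 > 13, infeasible
  {1, 2, 4}: w = 16 > 13, infeasible
  {1, 3, 4}: w = 17 > 13, infeasible
  {2, 3, 4}: w = 15 > 13, infeasible
  {1, 2, 3, 4}: w = 22 > 13, infeasible
Best feasible subset: items [1, 4]
Total weight: 11 <= 13, total value: 25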